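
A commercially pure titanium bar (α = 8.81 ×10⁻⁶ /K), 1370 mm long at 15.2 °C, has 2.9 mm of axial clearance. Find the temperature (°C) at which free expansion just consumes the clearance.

255 °C

α·L₀·ΔT = 2.9 mm ⇒ ΔT = 2.9 / (8.81×10⁻⁶ × 1370.0) = 240.3 K.
T = 15.2 + 240.3 = 255.5 °C.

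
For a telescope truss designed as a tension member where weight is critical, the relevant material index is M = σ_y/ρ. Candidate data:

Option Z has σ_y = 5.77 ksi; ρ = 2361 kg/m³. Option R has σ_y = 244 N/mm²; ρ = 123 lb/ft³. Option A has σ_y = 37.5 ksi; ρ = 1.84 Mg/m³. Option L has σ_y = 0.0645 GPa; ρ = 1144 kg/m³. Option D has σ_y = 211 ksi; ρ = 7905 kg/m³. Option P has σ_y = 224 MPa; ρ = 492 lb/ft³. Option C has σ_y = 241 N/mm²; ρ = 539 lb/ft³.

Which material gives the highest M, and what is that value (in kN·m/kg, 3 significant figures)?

option D, M = 184 kN·m/kg

After converting to SI:
  option Z: σ_y = 39.78 MPa, ρ = 2361 kg/m³
  option R: σ_y = 244.0 MPa, ρ = 1970 kg/m³
  option A: σ_y = 258.6 MPa, ρ = 1840 kg/m³
  option L: σ_y = 64.50 MPa, ρ = 1144 kg/m³
  option D: σ_y = 1455 MPa, ρ = 7905 kg/m³
  option P: σ_y = 224.0 MPa, ρ = 7881 kg/m³
  option C: σ_y = 241.0 MPa, ρ = 8634 kg/m³
  option D: M = 184 kN·m/kg
  option A: M = 141 kN·m/kg
  option R: M = 124 kN·m/kg
  option L: M = 56.4 kN·m/kg
  option P: M = 28.4 kN·m/kg
  option C: M = 27.9 kN·m/kg
  option Z: M = 16.8 kN·m/kg
The maximum is for option D.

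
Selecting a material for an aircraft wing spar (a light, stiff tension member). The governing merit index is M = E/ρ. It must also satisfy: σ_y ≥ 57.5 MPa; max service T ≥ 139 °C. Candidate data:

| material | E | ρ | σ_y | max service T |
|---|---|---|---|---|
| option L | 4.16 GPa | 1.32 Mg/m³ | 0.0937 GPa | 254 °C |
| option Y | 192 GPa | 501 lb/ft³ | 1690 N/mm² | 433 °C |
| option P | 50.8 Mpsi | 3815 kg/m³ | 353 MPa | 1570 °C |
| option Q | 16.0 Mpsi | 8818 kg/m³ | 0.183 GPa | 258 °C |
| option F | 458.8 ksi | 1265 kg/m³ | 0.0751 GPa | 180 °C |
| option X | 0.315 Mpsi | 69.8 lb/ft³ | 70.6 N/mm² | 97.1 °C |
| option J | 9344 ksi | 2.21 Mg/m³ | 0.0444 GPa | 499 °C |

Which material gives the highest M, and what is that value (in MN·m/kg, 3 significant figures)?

Screen on constraints: σ_y ≥ 57.5 MPa; max service T ≥ 139 °C. Survivors: option L, option Y, option P, option Q, option F.
Putting every candidate on a common basis:
  option L: E = 4.160 GPa, ρ = 1320 kg/m³
  option Y: E = 192.0 GPa, ρ = 8025 kg/m³
  option P: E = 350.3 GPa, ρ = 3815 kg/m³
  option Q: E = 110.3 GPa, ρ = 8818 kg/m³
  option F: E = 3.163 GPa, ρ = 1265 kg/m³
  option P: M = 91.8 MN·m/kg
  option Y: M = 23.9 MN·m/kg
  option Q: M = 12.5 MN·m/kg
  option L: M = 3.15 MN·m/kg
  option F: M = 2.50 MN·m/kg
Option P has the largest M.

option P, M = 91.8 MN·m/kg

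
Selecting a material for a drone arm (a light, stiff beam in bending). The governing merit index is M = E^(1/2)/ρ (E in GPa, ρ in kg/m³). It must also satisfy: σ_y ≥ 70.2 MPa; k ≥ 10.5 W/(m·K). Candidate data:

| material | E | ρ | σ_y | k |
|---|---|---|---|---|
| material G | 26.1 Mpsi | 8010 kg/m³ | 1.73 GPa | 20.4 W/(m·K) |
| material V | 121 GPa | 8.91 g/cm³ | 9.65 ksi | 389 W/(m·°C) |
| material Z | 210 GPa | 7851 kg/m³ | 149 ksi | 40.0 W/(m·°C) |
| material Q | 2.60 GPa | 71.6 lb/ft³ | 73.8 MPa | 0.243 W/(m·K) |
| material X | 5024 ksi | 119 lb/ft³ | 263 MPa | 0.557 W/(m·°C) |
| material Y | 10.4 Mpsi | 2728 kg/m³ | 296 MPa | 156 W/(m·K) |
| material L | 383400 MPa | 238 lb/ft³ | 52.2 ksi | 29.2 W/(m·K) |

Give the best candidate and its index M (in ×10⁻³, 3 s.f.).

Screen on constraints: σ_y ≥ 70.2 MPa; k ≥ 10.5 W/(m·K). Survivors: material G, material Z, material Y, material L.
After converting to SI:
  material G: E = 180.0 GPa, ρ = 8010 kg/m³
  material Z: E = 210.0 GPa, ρ = 7851 kg/m³
  material Y: E = 71.71 GPa, ρ = 2728 kg/m³
  material L: E = 383.4 GPa, ρ = 3812 kg/m³
  material L: M = 5.14×10⁻³
  material Y: M = 3.10×10⁻³
  material Z: M = 1.85×10⁻³
  material G: M = 1.67×10⁻³
Material L ranks first.

material L, M = 5.14×10⁻³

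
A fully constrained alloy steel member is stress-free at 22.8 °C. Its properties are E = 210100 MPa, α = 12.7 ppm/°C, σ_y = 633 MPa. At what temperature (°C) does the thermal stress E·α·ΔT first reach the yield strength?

E = 210100 MPa = 210.1 GPa.
E·α·ΔT = 633.0 MPa ⇒ ΔT = 633.0 / (210.1×10³ × 12.7×10⁻⁶) = 237.2 K.
T = 22.8 + 237.2 = 260.0 °C.

260 °C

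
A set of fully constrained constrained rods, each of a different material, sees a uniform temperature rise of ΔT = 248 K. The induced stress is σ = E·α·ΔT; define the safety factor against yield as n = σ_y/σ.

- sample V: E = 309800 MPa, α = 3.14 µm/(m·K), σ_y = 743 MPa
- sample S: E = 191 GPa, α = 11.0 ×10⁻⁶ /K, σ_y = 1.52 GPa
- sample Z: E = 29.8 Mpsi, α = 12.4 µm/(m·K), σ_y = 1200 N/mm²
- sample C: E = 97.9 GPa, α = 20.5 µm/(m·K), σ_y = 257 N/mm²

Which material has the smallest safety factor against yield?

sample C

In consistent units (E in GPa, α in ×10⁻⁶/K, σ_y in MPa):
  sample V: E = 309.8, α = 3.14, σ_y = 743.0 → σ = 241 MPa, n = 3.08
  sample S: E = 191.0, α = 11.0, σ_y = 1520 → σ = 521 MPa, n = 2.92
  sample Z: E = 205.5, α = 12.4, σ_y = 1200 → σ = 632 MPa, n = 1.90
  sample C: E = 97.90, α = 20.5, σ_y = 257.0 → σ = 498 MPa, n = 0.516
Smallest n: sample C with n = 0.516.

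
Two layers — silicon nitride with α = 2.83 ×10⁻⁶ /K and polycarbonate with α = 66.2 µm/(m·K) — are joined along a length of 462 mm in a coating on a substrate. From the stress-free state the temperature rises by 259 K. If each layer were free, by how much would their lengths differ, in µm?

Δα = |2.83 − 66.2|×10⁻⁶/K = 63.4×10⁻⁶/K.
ΔL_mismatch = Δα·L·ΔT = 63.4×10⁻⁶ × 462.0 mm × 259.0 K = 7580 µm.

7580 µm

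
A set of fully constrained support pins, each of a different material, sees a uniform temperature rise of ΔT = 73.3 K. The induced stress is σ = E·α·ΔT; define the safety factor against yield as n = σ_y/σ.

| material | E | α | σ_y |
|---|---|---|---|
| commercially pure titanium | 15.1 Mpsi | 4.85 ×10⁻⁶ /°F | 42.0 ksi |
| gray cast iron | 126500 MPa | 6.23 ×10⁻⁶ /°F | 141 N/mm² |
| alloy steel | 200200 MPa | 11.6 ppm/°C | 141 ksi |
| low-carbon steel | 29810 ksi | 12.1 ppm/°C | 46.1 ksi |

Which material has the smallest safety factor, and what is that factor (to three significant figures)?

gray cast iron, n = 1.36

Per material, after unit conversion:
  commercially pure titanium: E = 104.1, α = 8.73, σ_y = 289.6 → σ = 66.6 MPa, n = 4.35
  gray cast iron: E = 126.5, α = 11.2, σ_y = 141.0 → σ = 104 MPa, n = 1.36
  alloy steel: E = 200.2, α = 11.6, σ_y = 972.2 → σ = 170 MPa, n = 5.71
  low-carbon steel: E = 205.5, α = 12.1, σ_y = 317.8 → σ = 182 MPa, n = 1.74
Gray cast iron has the lowest safety factor, n = 1.36.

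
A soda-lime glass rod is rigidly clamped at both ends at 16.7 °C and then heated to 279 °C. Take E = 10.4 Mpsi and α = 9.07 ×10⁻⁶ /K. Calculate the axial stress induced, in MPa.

171 MPa

E = 10.4 Mpsi = 71.71 GPa.
ΔT = 262.3 K. Constrained thermal stress σ = E·α·ΔT = 71.71×10³ MPa × 9.07×10⁻⁶ × 262.3 = 171 MPa (compressive).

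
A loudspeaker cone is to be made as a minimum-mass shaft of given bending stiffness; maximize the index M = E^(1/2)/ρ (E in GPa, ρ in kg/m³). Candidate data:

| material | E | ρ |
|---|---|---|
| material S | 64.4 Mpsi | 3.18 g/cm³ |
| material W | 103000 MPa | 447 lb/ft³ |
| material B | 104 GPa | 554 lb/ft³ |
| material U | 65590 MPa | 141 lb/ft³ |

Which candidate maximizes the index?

material S

Normalizing units and computing the index:
  material S: E = 444.0 GPa, ρ = 3180 kg/m³
  material W: E = 103.0 GPa, ρ = 7160 kg/m³
  material B: E = 104.0 GPa, ρ = 8874 kg/m³
  material U: E = 65.59 GPa, ρ = 2259 kg/m³
  material S: M = 6.63×10⁻³
  material U: M = 3.59×10⁻³
  material W: M = 1.42×10⁻³
  material B: M = 1.15×10⁻³
The maximum is for material S.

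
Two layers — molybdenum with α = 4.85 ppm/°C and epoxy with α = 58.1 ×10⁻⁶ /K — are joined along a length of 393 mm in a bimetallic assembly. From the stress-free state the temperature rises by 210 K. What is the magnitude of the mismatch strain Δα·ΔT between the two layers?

Δα = |4.85 − 58.1|×10⁻⁶/K = 53.2×10⁻⁶/K.
Mismatch strain = Δα·ΔT = 53.2×10⁻⁶ × 210.0 = 0.0112.

0.0112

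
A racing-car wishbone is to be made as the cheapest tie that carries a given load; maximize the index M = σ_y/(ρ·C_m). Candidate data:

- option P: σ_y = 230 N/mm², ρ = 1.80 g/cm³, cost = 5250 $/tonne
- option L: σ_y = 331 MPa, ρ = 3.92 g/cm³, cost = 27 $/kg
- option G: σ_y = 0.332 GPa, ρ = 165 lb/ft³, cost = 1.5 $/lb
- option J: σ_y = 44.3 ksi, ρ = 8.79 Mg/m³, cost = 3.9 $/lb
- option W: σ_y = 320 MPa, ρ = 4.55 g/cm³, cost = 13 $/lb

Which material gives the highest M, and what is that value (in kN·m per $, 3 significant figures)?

Convert each candidate to consistent units, then evaluate M:
  option P: σ_y = 230.0 MPa, ρ = 1800 kg/m³, cost = 5.250 $/kg
  option L: σ_y = 331.0 MPa, ρ = 3920 kg/m³, cost = 27.00 $/kg
  option G: σ_y = 332.0 MPa, ρ = 2643 kg/m³, cost = 3.307 $/kg
  option J: σ_y = 305.4 MPa, ρ = 8790 kg/m³, cost = 8.598 $/kg
  option W: σ_y = 320.0 MPa, ρ = 4550 kg/m³, cost = 28.66 $/kg
  option G: M = 38.0 kN·m per $
  option P: M = 24.3 kN·m per $
  option J: M = 4.04 kN·m per $
  option L: M = 3.13 kN·m per $
  option W: M = 2.45 kN·m per $
Option G ranks first.

option G, M = 38.0 kN·m per $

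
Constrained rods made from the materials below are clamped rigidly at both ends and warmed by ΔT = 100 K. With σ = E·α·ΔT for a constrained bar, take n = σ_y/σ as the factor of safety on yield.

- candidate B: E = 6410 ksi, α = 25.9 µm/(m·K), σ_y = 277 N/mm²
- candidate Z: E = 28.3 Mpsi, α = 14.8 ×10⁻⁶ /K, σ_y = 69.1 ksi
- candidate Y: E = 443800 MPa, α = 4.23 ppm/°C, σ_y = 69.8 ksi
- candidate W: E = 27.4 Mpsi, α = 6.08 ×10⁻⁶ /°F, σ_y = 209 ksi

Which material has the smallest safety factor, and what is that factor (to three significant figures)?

candidate Z, n = 1.65

With everything in SI (GPa, ×10⁻⁶/K, MPa):
  candidate B: E = 44.20, α = 25.9, σ_y = 277.0 → σ = 114 MPa, n = 2.42
  candidate Z: E = 195.1, α = 14.8, σ_y = 476.4 → σ = 289 MPa, n = 1.65
  candidate Y: E = 443.8, α = 4.23, σ_y = 481.3 → σ = 188 MPa, n = 2.56
  candidate W: E = 188.9, α = 10.9, σ_y = 1441 → σ = 207 MPa, n = 6.97
Candidate Z has the lowest safety factor, n = 1.65.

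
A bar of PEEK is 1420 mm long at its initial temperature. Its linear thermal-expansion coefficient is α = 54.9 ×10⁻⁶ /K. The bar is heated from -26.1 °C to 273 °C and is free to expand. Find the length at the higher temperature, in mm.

ΔT = 273 − (-26.1) = 299.1 K.
ΔL = α·L₀·ΔT = 54.9×10⁻⁶ × 1420 mm × 299.1 K = 23.3 mm.
L = L₀ + ΔL = 1420 + 23.3 = 1443.3 mm.

1443.3 mm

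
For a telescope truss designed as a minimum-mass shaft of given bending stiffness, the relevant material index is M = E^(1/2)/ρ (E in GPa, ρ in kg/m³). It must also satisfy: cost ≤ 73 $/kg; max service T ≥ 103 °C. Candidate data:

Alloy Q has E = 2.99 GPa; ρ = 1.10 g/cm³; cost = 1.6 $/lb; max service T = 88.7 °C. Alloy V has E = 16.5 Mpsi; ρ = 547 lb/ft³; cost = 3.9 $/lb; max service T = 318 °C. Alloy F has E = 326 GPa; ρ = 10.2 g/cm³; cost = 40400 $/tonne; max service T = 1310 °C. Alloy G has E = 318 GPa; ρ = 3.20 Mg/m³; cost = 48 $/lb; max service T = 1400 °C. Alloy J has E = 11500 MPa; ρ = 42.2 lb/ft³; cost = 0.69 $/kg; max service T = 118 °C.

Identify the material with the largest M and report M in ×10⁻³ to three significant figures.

Screen on constraints: cost ≤ 73 $/kg; max service T ≥ 103 °C. Survivors: alloy V, alloy F, alloy J.
Convert each candidate to consistent units, then evaluate M:
  alloy V: E = 113.8 GPa, ρ = 8762 kg/m³
  alloy F: E = 326.0 GPa, ρ = 10200 kg/m³
  alloy J: E = 11.50 GPa, ρ = 676.0 kg/m³
  alloy J: M = 5.02×10⁻³
  alloy F: M = 1.77×10⁻³
  alloy V: M = 1.22×10⁻³
Alloy J ranks first.

alloy J, M = 5.02×10⁻³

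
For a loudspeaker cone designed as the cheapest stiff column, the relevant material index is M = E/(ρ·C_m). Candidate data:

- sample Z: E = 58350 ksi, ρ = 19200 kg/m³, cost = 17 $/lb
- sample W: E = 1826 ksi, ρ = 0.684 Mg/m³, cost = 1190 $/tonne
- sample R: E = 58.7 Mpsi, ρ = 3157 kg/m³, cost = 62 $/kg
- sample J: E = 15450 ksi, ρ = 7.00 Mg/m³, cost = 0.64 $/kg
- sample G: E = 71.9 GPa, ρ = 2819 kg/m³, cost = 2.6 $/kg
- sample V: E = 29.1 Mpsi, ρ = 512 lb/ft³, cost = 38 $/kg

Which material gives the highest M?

Putting every candidate on a common basis:
  sample Z: E = 402.3 GPa, ρ = 19200 kg/m³, cost = 37.48 $/kg
  sample W: E = 12.59 GPa, ρ = 684.0 kg/m³, cost = 1.190 $/kg
  sample R: E = 404.7 GPa, ρ = 3157 kg/m³, cost = 62.00 $/kg
  sample J: E = 106.5 GPa, ρ = 7000 kg/m³, cost = 0.6400 $/kg
  sample G: E = 71.90 GPa, ρ = 2819 kg/m³, cost = 2.600 $/kg
  sample V: E = 200.6 GPa, ρ = 8201 kg/m³, cost = 38.00 $/kg
  sample J: M = 23.8 MN·m per $
  sample W: M = 15.5 MN·m per $
  sample G: M = 9.81 MN·m per $
  sample R: M = 2.07 MN·m per $
  sample V: M = 0.644 MN·m per $
  sample Z: M = 0.559 MN·m per $
The maximum is for sample J.

sample J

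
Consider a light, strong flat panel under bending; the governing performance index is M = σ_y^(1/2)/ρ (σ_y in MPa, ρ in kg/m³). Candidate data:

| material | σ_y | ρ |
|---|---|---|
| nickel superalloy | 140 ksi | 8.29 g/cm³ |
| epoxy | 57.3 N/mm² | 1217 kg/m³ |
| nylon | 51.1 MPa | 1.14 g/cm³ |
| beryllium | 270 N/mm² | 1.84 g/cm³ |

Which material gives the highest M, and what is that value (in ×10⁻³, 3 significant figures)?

beryllium, M = 8.93×10⁻³

After converting to SI:
  nickel superalloy: σ_y = 965.3 MPa, ρ = 8290 kg/m³
  epoxy: σ_y = 57.30 MPa, ρ = 1217 kg/m³
  nylon: σ_y = 51.10 MPa, ρ = 1140 kg/m³
  beryllium: σ_y = 270.0 MPa, ρ = 1840 kg/m³
  beryllium: M = 8.93×10⁻³
  nylon: M = 6.27×10⁻³
  epoxy: M = 6.22×10⁻³
  nickel superalloy: M = 3.75×10⁻³
Beryllium ranks first.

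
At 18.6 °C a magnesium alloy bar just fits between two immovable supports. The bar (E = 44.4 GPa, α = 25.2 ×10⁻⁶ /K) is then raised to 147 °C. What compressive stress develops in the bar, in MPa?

144 MPa

ΔT = 128.4 K. Constrained thermal stress σ = E·α·ΔT = 44.40×10³ MPa × 25.2×10⁻⁶ × 128.4 = 144 MPa (compressive).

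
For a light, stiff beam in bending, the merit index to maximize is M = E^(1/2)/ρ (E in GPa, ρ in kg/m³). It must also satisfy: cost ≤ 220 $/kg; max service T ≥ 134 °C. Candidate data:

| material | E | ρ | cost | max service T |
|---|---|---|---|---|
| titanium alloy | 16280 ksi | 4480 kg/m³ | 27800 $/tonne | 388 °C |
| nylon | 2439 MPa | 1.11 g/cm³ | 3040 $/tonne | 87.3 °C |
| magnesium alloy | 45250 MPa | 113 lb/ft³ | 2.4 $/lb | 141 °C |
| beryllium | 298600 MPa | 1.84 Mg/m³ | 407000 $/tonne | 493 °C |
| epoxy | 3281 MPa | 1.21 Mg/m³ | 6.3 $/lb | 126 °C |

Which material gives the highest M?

magnesium alloy

Screen on constraints: cost ≤ 220 $/kg; max service T ≥ 134 °C. Survivors: titanium alloy, magnesium alloy.
Putting every candidate on a common basis:
  titanium alloy: E = 112.2 GPa, ρ = 4480 kg/m³
  magnesium alloy: E = 45.25 GPa, ρ = 1810 kg/m³
  magnesium alloy: M = 3.72×10⁻³
  titanium alloy: M = 2.36×10⁻³
The maximum is for magnesium alloy.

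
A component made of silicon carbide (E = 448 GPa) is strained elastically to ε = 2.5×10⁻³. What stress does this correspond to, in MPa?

1120 MPa

σ = E·ε = 448000 MPa × 2.5×10⁻³ = 1120 MPa.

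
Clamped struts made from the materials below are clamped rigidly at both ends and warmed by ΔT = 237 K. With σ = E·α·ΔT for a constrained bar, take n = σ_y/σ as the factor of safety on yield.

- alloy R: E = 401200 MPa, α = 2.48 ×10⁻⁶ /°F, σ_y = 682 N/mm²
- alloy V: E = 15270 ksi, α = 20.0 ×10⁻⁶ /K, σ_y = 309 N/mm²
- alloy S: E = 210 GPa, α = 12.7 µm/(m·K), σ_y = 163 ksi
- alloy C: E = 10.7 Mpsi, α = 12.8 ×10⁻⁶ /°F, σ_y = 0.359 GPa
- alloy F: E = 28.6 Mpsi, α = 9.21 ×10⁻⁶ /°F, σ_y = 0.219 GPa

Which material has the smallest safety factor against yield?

In consistent units (E in GPa, α in ×10⁻⁶/K, σ_y in MPa):
  alloy R: E = 401.2, α = 4.46, σ_y = 682.0 → σ = 424 MPa, n = 1.61
  alloy V: E = 105.3, α = 20.0, σ_y = 309.0 → σ = 499 MPa, n = 0.619
  alloy S: E = 210.0, α = 12.7, σ_y = 1124 → σ = 632 MPa, n = 1.78
  alloy C: E = 73.77, α = 23.0, σ_y = 359.0 → σ = 403 MPa, n = 0.891
  alloy F: E = 197.2, α = 16.6, σ_y = 219.0 → σ = 775 MPa, n = 0.283
The minimum is alloy F at n = 0.283.

alloy F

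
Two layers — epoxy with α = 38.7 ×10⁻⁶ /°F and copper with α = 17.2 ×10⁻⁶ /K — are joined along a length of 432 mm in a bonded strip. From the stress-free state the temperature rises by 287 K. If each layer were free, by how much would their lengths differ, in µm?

6500 µm

epoxy: α = 38.7×10⁻⁶/°F × 9/5 = 69.7×10⁻⁶/K.
Δα = |69.7 − 17.2|×10⁻⁶/K = 52.5×10⁻⁶/K.
ΔL_mismatch = Δα·L·ΔT = 52.5×10⁻⁶ × 432.0 mm × 287.0 K = 6500 µm.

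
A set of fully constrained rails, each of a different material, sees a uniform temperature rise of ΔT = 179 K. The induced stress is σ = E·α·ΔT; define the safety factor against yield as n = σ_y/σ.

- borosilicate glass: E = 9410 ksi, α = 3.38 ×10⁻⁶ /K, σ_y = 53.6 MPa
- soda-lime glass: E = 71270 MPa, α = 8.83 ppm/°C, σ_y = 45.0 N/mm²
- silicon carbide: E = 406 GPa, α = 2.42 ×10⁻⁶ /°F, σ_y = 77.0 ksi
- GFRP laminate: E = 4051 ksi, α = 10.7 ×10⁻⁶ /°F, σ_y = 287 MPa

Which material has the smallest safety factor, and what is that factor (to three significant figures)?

Per material, after unit conversion:
  borosilicate glass: E = 64.88, α = 3.38, σ_y = 53.60 → σ = 39.3 MPa, n = 1.37
  soda-lime glass: E = 71.27, α = 8.83, σ_y = 45.00 → σ = 113 MPa, n = 0.399
  silicon carbide: E = 406.0, α = 4.36, σ_y = 530.9 → σ = 317 MPa, n = 1.68
  GFRP laminate: E = 27.93, α = 19.3, σ_y = 287.0 → σ = 96.3 MPa, n = 2.98
Smallest n: soda-lime glass with n = 0.399.

soda-lime glass, n = 0.399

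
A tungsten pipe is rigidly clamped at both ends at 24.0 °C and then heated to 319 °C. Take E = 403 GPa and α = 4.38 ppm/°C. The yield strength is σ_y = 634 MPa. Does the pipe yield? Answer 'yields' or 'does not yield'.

ΔT = 295.0 K. Constrained thermal stress σ = E·α·ΔT = 403.0×10³ MPa × 4.38×10⁻⁶ × 295.0 = 521 MPa (compressive).
Compare to σ_y = 634 MPa: σ < σ_y, so it does not yield.

does not yield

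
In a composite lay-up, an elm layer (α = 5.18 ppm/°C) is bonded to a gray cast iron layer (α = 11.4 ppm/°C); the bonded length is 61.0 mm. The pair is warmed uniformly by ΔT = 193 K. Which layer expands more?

α(elm) = 5.18×10⁻⁶/K vs α(gray cast iron) = 11.4×10⁻⁶/K.
Higher α expands more for the same ΔT: gray cast iron.

gray cast iron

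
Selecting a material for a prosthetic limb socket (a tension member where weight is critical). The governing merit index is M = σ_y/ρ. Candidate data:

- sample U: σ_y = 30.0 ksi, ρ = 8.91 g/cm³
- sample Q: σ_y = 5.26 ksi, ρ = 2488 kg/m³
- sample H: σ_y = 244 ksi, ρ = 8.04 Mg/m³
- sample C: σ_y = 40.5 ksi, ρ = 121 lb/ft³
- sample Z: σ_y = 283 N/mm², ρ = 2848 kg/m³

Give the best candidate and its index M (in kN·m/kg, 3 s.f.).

Normalizing units and computing the index:
  sample U: σ_y = 206.8 MPa, ρ = 8910 kg/m³
  sample Q: σ_y = 36.27 MPa, ρ = 2488 kg/m³
  sample H: σ_y = 1682 MPa, ρ = 8040 kg/m³
  sample C: σ_y = 279.2 MPa, ρ = 1938 kg/m³
  sample Z: σ_y = 283.0 MPa, ρ = 2848 kg/m³
  sample H: M = 209 kN·m/kg
  sample C: M = 144 kN·m/kg
  sample Z: M = 99.4 kN·m/kg
  sample U: M = 23.2 kN·m/kg
  sample Q: M = 14.6 kN·m/kg
Highest index: sample H.

sample H, M = 209 kN·m/kg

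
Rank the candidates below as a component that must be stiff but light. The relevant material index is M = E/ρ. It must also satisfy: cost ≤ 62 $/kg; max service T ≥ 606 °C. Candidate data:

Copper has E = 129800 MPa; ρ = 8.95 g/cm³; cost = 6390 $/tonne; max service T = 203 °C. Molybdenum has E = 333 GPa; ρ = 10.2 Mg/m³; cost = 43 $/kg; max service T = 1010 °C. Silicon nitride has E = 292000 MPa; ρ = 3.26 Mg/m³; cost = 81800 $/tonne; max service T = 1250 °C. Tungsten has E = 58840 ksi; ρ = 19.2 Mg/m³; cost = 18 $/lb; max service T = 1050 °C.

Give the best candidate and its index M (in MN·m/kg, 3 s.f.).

Screen on constraints: cost ≤ 62 $/kg; max service T ≥ 606 °C. Survivors: molybdenum, tungsten.
After converting to SI:
  molybdenum: E = 333.0 GPa, ρ = 10200 kg/m³
  tungsten: E = 405.7 GPa, ρ = 19200 kg/m³
  molybdenum: M = 32.6 MN·m/kg
  tungsten: M = 21.1 MN·m/kg
Molybdenum has the largest M.

molybdenum, M = 32.6 MN·m/kg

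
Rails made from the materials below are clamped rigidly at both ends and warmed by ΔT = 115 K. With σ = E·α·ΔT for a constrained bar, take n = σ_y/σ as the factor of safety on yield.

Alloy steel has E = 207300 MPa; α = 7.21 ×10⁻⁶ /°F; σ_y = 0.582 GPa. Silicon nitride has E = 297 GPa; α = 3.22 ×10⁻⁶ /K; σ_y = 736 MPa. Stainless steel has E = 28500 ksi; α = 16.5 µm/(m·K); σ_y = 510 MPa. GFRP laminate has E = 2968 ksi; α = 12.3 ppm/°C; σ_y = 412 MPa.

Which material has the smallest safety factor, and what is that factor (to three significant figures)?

Per material, after unit conversion:
  alloy steel: E = 207.3, α = 13.0, σ_y = 582.0 → σ = 309 MPa, n = 1.88
  silicon nitride: E = 297.0, α = 3.22, σ_y = 736.0 → σ = 110 MPa, n = 6.69
  stainless steel: E = 196.5, α = 16.5, σ_y = 510.0 → σ = 373 MPa, n = 1.37
  GFRP laminate: E = 20.46, α = 12.3, σ_y = 412.0 → σ = 28.9 MPa, n = 14.2
Stainless steel has the lowest safety factor, n = 1.37.

stainless steel, n = 1.37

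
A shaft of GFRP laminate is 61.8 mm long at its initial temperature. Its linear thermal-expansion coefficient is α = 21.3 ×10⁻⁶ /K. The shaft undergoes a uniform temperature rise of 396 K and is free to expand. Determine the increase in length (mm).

0.521 mm

ΔL = α·L₀·ΔT = 21.3×10⁻⁶ × 61.8 mm × 396.0 K = 0.521 mm.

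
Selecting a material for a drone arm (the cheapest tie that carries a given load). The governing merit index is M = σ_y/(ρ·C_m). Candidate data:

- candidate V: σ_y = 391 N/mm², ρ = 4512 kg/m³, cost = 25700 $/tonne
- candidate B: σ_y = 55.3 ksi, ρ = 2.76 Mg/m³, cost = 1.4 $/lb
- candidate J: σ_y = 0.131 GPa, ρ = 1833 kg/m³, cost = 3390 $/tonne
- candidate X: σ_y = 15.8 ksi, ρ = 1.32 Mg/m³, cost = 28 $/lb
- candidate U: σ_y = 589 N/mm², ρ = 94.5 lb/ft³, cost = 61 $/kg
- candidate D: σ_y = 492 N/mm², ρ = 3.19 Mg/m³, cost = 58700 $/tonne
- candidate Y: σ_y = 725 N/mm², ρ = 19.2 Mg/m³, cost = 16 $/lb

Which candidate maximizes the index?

candidate B

Normalizing units and computing the index:
  candidate V: σ_y = 391.0 MPa, ρ = 4512 kg/m³, cost = 25.70 $/kg
  candidate B: σ_y = 381.3 MPa, ρ = 2760 kg/m³, cost = 3.086 $/kg
  candidate J: σ_y = 131.0 MPa, ρ = 1833 kg/m³, cost = 3.390 $/kg
  candidate X: σ_y = 108.9 MPa, ρ = 1320 kg/m³, cost = 61.73 $/kg
  candidate U: σ_y = 589.0 MPa, ρ = 1514 kg/m³, cost = 61.00 $/kg
  candidate D: σ_y = 492.0 MPa, ρ = 3190 kg/m³, cost = 58.70 $/kg
  candidate Y: σ_y = 725.0 MPa, ρ = 19200 kg/m³, cost = 35.27 $/kg
  candidate B: M = 44.8 kN·m per $
  candidate J: M = 21.1 kN·m per $
  candidate U: M = 6.38 kN·m per $
  candidate V: M = 3.37 kN·m per $
  candidate D: M = 2.63 kN·m per $
  candidate X: M = 1.34 kN·m per $
  candidate Y: M = 1.07 kN·m per $
Candidate B ranks first.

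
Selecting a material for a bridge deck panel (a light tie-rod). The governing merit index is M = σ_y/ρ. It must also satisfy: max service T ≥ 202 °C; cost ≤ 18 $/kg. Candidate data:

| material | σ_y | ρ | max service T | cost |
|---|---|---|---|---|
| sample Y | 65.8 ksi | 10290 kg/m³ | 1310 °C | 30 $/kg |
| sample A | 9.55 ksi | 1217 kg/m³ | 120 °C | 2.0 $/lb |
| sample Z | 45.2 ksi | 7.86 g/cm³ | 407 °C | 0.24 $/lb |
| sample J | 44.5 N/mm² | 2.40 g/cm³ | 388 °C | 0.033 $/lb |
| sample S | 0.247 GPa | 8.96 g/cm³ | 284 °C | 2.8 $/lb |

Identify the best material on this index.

sample Z

Screen on constraints: max service T ≥ 202 °C; cost ≤ 18 $/kg. Survivors: sample Z, sample J, sample S.
After converting to SI:
  sample Z: σ_y = 311.6 MPa, ρ = 7860 kg/m³
  sample J: σ_y = 44.50 MPa, ρ = 2400 kg/m³
  sample S: σ_y = 247.0 MPa, ρ = 8960 kg/m³
  sample Z: M = 39.6 kN·m/kg
  sample S: M = 27.6 kN·m/kg
  sample J: M = 18.5 kN·m/kg
Sample Z has the largest M.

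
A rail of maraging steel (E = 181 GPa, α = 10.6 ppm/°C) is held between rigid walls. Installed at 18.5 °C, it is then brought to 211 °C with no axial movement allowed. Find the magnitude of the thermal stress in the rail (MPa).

ΔT = 192.5 K. Constrained thermal stress σ = E·α·ΔT = 181.0×10³ MPa × 10.6×10⁻⁶ × 192.5 = 369 MPa (compressive).

369 MPa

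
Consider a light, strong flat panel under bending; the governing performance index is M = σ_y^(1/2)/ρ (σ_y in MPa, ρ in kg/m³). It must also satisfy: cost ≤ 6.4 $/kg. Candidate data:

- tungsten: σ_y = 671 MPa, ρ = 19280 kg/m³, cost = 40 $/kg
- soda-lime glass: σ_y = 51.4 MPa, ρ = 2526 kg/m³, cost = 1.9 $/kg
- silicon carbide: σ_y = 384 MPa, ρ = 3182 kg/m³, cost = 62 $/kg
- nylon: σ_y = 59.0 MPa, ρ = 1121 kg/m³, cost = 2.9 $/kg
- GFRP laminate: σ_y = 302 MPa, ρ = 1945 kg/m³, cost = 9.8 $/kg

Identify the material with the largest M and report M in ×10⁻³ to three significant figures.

nylon, M = 6.85×10⁻³

Screen on constraints: cost ≤ 6.4 $/kg. Survivors: soda-lime glass, nylon.
Per-candidate index values:
  nylon: M = 6.85×10⁻³
  soda-lime glass: M = 2.84×10⁻³
Nylon ranks first.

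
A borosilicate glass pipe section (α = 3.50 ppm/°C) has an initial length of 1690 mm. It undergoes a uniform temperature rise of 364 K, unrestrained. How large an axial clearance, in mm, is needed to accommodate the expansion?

2.15 mm

ΔL = α·L₀·ΔT = 3.50×10⁻⁶ × 1690 mm × 364.0 K = 2.15 mm.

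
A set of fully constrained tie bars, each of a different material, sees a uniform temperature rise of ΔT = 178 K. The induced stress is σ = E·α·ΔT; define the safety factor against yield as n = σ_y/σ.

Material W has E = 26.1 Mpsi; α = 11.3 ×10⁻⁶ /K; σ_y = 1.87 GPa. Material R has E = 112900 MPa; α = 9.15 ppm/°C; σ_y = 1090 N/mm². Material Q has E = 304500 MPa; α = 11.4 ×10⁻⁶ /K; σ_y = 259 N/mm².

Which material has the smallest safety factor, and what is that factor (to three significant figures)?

Converting E to GPa, α to ×10⁻⁶/K, σ_y to MPa, then σ and n for each:
  material W: E = 180.0, α = 11.3, σ_y = 1870 → σ = 362 MPa, n = 5.17
  material R: E = 112.9, α = 9.15, σ_y = 1090 → σ = 184 MPa, n = 5.93
  material Q: E = 304.5, α = 11.4, σ_y = 259.0 → σ = 618 MPa, n = 0.419
The minimum is material Q at n = 0.419.

material Q, n = 0.419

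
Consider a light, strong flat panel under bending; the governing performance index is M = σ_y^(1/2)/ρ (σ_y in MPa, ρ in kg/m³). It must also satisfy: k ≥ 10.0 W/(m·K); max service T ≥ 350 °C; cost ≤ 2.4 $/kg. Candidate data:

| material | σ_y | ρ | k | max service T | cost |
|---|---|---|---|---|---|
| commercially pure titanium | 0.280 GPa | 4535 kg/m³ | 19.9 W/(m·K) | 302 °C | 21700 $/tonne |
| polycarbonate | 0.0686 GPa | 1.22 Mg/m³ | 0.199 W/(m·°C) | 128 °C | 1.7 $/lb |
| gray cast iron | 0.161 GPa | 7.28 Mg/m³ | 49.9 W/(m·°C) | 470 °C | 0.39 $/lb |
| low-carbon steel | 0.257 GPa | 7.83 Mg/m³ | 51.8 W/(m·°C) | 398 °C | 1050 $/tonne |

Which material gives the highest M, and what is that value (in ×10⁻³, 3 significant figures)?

Screen on constraints: k ≥ 10.0 W/(m·K); max service T ≥ 350 °C; cost ≤ 2.4 $/kg. Survivors: gray cast iron, low-carbon steel.
After converting to SI:
  gray cast iron: σ_y = 161.0 MPa, ρ = 7280 kg/m³
  low-carbon steel: σ_y = 257.0 MPa, ρ = 7830 kg/m³
  low-carbon steel: M = 2.05×10⁻³
  gray cast iron: M = 1.74×10⁻³
The maximum is for low-carbon steel.

low-carbon steel, M = 2.05×10⁻³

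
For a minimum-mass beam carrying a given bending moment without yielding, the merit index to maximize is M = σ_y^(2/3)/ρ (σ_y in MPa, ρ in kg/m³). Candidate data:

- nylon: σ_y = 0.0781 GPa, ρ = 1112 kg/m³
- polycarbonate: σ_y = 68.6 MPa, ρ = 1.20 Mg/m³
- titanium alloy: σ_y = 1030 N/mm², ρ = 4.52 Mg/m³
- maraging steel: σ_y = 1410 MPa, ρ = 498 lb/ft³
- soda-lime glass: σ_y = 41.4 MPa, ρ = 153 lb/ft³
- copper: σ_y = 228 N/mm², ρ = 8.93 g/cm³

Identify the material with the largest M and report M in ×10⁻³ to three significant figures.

After converting to SI:
  nylon: σ_y = 78.10 MPa, ρ = 1112 kg/m³
  polycarbonate: σ_y = 68.60 MPa, ρ = 1200 kg/m³
  titanium alloy: σ_y = 1030 MPa, ρ = 4520 kg/m³
  maraging steel: σ_y = 1410 MPa, ρ = 7977 kg/m³
  soda-lime glass: σ_y = 41.40 MPa, ρ = 2451 kg/m³
  copper: σ_y = 228.0 MPa, ρ = 8930 kg/m³
  titanium alloy: M = 22.6×10⁻³
  nylon: M = 16.4×10⁻³
  maraging steel: M = 15.8×10⁻³
  polycarbonate: M = 14.0×10⁻³
  soda-lime glass: M = 4.88×10⁻³
  copper: M = 4.18×10⁻³
Titanium alloy has the largest M.

titanium alloy, M = 22.6×10⁻³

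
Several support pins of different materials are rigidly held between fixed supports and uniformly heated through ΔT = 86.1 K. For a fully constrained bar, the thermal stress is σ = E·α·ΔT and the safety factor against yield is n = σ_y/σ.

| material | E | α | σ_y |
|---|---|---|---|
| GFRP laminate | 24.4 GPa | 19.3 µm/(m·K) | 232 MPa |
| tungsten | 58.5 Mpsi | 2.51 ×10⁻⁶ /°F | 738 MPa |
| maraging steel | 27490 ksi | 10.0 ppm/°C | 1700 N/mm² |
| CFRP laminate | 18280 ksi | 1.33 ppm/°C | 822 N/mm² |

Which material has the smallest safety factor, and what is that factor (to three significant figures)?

tungsten, n = 4.70

In consistent units (E in GPa, α in ×10⁻⁶/K, σ_y in MPa):
  GFRP laminate: E = 24.40, α = 19.3, σ_y = 232.0 → σ = 40.5 MPa, n = 5.72
  tungsten: E = 403.3, α = 4.52, σ_y = 738.0 → σ = 157 MPa, n = 4.70
  maraging steel: E = 189.5, α = 10.0, σ_y = 1700 → σ = 163 MPa, n = 10.4
  CFRP laminate: E = 126.0, α = 1.33, σ_y = 822.0 → σ = 14.4 MPa, n = 57.0
Tungsten has the lowest safety factor, n = 4.70.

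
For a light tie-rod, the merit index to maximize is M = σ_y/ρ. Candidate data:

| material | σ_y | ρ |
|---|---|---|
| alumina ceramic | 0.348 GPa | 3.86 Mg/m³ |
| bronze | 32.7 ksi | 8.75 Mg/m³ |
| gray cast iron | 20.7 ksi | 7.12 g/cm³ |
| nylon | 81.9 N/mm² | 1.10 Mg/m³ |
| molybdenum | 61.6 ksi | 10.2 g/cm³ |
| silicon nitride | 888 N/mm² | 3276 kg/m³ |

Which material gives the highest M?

After converting to SI:
  alumina ceramic: σ_y = 348.0 MPa, ρ = 3860 kg/m³
  bronze: σ_y = 225.5 MPa, ρ = 8750 kg/m³
  gray cast iron: σ_y = 142.7 MPa, ρ = 7120 kg/m³
  nylon: σ_y = 81.90 MPa, ρ = 1100 kg/m³
  molybdenum: σ_y = 424.7 MPa, ρ = 10200 kg/m³
  silicon nitride: σ_y = 888.0 MPa, ρ = 3276 kg/m³
  silicon nitride: M = 271 kN·m/kg
  alumina ceramic: M = 90.2 kN·m/kg
  nylon: M = 74.5 kN·m/kg
  molybdenum: M = 41.6 kN·m/kg
  bronze: M = 25.8 kN·m/kg
  gray cast iron: M = 20.0 kN·m/kg
Silicon nitride ranks first.

silicon nitride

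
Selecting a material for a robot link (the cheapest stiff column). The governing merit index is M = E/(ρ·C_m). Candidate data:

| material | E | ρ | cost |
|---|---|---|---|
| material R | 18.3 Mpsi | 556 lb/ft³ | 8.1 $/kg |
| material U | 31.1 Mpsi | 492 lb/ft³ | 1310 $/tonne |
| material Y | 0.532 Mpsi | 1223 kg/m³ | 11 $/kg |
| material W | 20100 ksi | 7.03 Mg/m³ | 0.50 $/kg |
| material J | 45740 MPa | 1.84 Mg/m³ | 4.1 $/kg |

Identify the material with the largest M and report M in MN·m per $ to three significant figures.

material W, M = 39.4 MN·m per $

Convert each candidate to consistent units, then evaluate M:
  material R: E = 126.2 GPa, ρ = 8906 kg/m³, cost = 8.100 $/kg
  material U: E = 214.4 GPa, ρ = 7881 kg/m³, cost = 1.310 $/kg
  material Y: E = 3.668 GPa, ρ = 1223 kg/m³, cost = 11.00 $/kg
  material W: E = 138.6 GPa, ρ = 7030 kg/m³, cost = 0.5000 $/kg
  material J: E = 45.74 GPa, ρ = 1840 kg/m³, cost = 4.100 $/kg
  material W: M = 39.4 MN·m per $
  material U: M = 20.8 MN·m per $
  material J: M = 6.06 MN·m per $
  material R: M = 1.75 MN·m per $
  material Y: M = 0.273 MN·m per $
The maximum is for material W.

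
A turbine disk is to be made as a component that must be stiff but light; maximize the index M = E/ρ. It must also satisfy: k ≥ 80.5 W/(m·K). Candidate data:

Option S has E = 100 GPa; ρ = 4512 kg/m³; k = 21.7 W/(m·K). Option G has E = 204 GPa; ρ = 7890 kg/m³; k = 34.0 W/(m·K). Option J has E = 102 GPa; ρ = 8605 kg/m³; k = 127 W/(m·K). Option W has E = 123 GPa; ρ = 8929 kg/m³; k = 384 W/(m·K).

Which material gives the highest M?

option W

Screen on constraints: k ≥ 80.5 W/(m·K). Survivors: option J, option W.
Evaluate M for each candidate:
  option W: M = 13.8 MN·m/kg
  option J: M = 11.9 MN·m/kg
Highest index: option W.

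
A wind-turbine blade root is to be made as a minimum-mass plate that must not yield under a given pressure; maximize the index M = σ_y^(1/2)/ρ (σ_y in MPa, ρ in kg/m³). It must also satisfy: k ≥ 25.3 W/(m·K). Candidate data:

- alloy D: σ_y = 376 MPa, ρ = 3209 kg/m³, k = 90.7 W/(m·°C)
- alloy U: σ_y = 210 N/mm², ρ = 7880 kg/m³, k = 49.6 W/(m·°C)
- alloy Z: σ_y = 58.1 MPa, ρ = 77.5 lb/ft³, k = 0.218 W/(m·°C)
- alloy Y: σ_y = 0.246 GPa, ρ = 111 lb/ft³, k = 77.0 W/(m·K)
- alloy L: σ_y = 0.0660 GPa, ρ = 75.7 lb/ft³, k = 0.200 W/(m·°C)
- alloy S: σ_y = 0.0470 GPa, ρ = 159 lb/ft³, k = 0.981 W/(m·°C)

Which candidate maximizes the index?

alloy Y

Screen on constraints: k ≥ 25.3 W/(m·K). Survivors: alloy D, alloy U, alloy Y.
Convert each candidate to consistent units, then evaluate M:
  alloy D: σ_y = 376.0 MPa, ρ = 3209 kg/m³
  alloy U: σ_y = 210.0 MPa, ρ = 7880 kg/m³
  alloy Y: σ_y = 246.0 MPa, ρ = 1778 kg/m³
  alloy Y: M = 8.82×10⁻³
  alloy D: M = 6.04×10⁻³
  alloy U: M = 1.84×10⁻³
Highest index: alloy Y.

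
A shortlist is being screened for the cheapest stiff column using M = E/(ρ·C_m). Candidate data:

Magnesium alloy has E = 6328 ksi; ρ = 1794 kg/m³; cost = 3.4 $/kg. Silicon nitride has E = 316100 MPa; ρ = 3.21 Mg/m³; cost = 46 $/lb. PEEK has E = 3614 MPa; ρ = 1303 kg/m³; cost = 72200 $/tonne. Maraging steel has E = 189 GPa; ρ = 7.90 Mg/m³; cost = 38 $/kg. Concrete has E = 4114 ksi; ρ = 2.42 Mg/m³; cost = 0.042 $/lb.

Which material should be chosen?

concrete

Convert each candidate to consistent units, then evaluate M:
  magnesium alloy: E = 43.63 GPa, ρ = 1794 kg/m³, cost = 3.400 $/kg
  silicon nitride: E = 316.1 GPa, ρ = 3210 kg/m³, cost = 101.4 $/kg
  PEEK: E = 3.614 GPa, ρ = 1303 kg/m³, cost = 72.20 $/kg
  maraging steel: E = 189.0 GPa, ρ = 7900 kg/m³, cost = 38.00 $/kg
  concrete: E = 28.37 GPa, ρ = 2420 kg/m³, cost = 0.09259 $/kg
  concrete: M = 127 MN·m per $
  magnesium alloy: M = 7.15 MN·m per $
  silicon nitride: M = 0.971 MN·m per $
  maraging steel: M = 0.630 MN·m per $
  PEEK: M = 0.0384 MN·m per $
The maximum is for concrete.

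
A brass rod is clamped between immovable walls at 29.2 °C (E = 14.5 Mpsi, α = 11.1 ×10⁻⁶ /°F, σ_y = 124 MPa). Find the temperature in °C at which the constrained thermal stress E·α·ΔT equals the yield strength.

91.3 °C

E = 14.5 Mpsi = 99.97 GPa.
α = 11.1×10⁻⁶/°F × 9/5 = 20.0×10⁻⁶/K.
E·α·ΔT = 124.0 MPa ⇒ ΔT = 124.0 / (99.97×10³ × 20.0×10⁻⁶) = 62.08 K.
T = 29.2 + 62.08 = 91.28 °C.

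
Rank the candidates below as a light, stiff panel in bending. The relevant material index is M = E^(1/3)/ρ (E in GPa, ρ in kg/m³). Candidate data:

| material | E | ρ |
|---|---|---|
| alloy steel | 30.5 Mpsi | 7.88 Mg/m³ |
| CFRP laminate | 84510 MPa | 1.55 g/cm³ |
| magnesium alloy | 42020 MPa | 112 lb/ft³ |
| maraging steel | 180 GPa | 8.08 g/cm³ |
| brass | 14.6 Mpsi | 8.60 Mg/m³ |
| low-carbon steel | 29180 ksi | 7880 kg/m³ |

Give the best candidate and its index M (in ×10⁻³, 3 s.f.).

CFRP laminate, M = 2.83×10⁻³

In SI units:
  alloy steel: E = 210.3 GPa, ρ = 7880 kg/m³
  CFRP laminate: E = 84.51 GPa, ρ = 1550 kg/m³
  magnesium alloy: E = 42.02 GPa, ρ = 1794 kg/m³
  maraging steel: E = 180.0 GPa, ρ = 8080 kg/m³
  brass: E = 100.7 GPa, ρ = 8600 kg/m³
  low-carbon steel: E = 201.2 GPa, ρ = 7880 kg/m³
  CFRP laminate: M = 2.83×10⁻³
  magnesium alloy: M = 1.94×10⁻³
  alloy steel: M = 0.755×10⁻³
  low-carbon steel: M = 0.744×10⁻³
  maraging steel: M = 0.699×10⁻³
  brass: M = 0.541×10⁻³
The maximum is for CFRP laminate.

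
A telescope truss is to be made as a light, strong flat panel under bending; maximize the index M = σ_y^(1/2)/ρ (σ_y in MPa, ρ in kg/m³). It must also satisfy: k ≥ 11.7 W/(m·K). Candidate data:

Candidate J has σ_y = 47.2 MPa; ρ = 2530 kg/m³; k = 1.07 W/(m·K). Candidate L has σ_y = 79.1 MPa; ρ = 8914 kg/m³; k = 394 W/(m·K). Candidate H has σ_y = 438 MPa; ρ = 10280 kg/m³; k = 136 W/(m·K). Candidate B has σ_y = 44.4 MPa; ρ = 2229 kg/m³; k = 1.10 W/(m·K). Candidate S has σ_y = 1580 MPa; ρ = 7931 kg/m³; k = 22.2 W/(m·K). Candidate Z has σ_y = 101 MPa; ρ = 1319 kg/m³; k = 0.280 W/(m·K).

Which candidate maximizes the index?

Screen on constraints: k ≥ 11.7 W/(m·K). Survivors: candidate L, candidate H, candidate S.
Computing M directly (units already consistent):
  candidate S: M = 5.01×10⁻³
  candidate H: M = 2.04×10⁻³
  candidate L: M = 0.998×10⁻³
Candidate S has the largest M.

candidate S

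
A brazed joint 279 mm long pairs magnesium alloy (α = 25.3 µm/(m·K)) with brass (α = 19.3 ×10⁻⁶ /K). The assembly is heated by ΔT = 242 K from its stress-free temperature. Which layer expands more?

α(magnesium alloy) = 25.3×10⁻⁶/K vs α(brass) = 19.3×10⁻⁶/K.
Higher α expands more for the same ΔT: magnesium alloy.

magnesium alloy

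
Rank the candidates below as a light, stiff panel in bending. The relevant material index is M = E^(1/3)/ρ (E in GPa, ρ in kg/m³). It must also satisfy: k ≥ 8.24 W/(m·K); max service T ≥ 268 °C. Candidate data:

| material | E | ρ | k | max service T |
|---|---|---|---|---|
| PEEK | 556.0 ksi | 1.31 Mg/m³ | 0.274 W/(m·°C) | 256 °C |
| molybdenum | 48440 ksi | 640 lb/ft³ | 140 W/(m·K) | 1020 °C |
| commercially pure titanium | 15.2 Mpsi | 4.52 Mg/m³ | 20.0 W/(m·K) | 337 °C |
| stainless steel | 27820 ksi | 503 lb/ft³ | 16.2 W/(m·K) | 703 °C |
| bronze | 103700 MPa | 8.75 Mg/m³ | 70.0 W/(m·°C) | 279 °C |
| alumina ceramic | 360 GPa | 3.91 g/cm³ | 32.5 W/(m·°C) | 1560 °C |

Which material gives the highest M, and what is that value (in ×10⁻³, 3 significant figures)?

Screen on constraints: k ≥ 8.24 W/(m·K); max service T ≥ 268 °C. Survivors: molybdenum, commercially pure titanium, stainless steel, bronze, alumina ceramic.
Putting every candidate on a common basis:
  molybdenum: E = 334.0 GPa, ρ = 10250 kg/m³
  commercially pure titanium: E = 104.8 GPa, ρ = 4520 kg/m³
  stainless steel: E = 191.8 GPa, ρ = 8057 kg/m³
  bronze: E = 103.7 GPa, ρ = 8750 kg/m³
  alumina ceramic: E = 360.0 GPa, ρ = 3910 kg/m³
  alumina ceramic: M = 1.82×10⁻³
  commercially pure titanium: M = 1.04×10⁻³
  stainless steel: M = 0.716×10⁻³
  molybdenum: M = 0.677×10⁻³
  bronze: M = 0.537×10⁻³
The maximum is for alumina ceramic.

alumina ceramic, M = 1.82×10⁻³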